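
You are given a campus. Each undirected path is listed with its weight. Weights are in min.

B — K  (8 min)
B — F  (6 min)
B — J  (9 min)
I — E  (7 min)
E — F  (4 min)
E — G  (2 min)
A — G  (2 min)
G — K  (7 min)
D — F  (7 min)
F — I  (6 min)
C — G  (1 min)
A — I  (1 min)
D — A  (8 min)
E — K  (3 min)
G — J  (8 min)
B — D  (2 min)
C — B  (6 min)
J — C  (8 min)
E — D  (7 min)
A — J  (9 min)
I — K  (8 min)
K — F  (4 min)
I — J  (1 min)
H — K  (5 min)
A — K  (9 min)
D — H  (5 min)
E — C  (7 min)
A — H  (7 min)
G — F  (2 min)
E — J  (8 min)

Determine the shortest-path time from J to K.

9 min

Enumerating some paths:
J–I–K: 1+8 = 9
J–I–A–G–F–K: 1+1+2+2+4 = 10
Cheapest is J–I–K at 9 min.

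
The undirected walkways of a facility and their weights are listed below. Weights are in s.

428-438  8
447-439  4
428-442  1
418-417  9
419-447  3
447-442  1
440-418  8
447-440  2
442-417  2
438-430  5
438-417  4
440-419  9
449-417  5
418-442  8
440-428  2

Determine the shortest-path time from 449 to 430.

Settle nodes by increasing distance from 449:
449: 0
417: 5  (via 449)
442: 7  (via 417)
428: 8  (via 442)
447: 8  (via 442)
438: 9  (via 417)
440: 10  (via 428)
419: 11  (via 447)
439: 12  (via 447)
430: 14  (via 438)
Shortest route: 449–417–438–430 = 14 s.

14 s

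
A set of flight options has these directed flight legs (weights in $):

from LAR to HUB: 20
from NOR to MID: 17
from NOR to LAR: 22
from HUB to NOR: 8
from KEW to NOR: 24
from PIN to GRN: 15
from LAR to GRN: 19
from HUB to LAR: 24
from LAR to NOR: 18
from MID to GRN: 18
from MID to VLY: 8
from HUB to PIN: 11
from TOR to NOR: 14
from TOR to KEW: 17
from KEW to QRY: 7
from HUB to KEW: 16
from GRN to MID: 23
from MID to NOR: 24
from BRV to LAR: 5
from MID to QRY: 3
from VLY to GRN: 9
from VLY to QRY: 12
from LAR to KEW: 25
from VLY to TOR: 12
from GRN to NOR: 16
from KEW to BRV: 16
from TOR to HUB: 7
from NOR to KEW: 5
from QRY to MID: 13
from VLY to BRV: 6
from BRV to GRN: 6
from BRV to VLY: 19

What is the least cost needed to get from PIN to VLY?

$46

Candidate routes:
PIN–GRN–NOR–KEW–BRV–VLY: 15+16+5+16+19 = 71
PIN–GRN–MID–VLY: 15+23+8 = 46
PIN–GRN–NOR–KEW–QRY–MID–VLY: 15+16+5+7+13+8 = 64
PIN–GRN–NOR–MID–VLY: 15+16+17+8 = 56
The minimum is $46 via PIN–GRN–MID–VLY.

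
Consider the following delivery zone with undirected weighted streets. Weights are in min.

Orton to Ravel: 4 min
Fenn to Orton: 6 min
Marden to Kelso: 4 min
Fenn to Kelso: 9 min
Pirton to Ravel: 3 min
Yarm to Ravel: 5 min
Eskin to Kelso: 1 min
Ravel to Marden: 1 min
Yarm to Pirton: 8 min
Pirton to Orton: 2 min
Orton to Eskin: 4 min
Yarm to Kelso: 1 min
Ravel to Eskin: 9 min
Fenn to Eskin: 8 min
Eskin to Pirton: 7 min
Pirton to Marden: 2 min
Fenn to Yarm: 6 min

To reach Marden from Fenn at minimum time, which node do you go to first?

Orton

Candidate routes:
Fenn–Orton–Pirton–Ravel–Marden: 6+2+3+1 = 12
Fenn–Orton–Ravel–Marden: 6+4+1 = 11
Fenn–Orton–Pirton–Marden: 6+2+2 = 10
Fenn–Yarm–Kelso–Marden: 6+1+4 = 11
Cheapest is Fenn–Orton–Pirton–Marden at 10 min.
So from Fenn the first move is to Orton.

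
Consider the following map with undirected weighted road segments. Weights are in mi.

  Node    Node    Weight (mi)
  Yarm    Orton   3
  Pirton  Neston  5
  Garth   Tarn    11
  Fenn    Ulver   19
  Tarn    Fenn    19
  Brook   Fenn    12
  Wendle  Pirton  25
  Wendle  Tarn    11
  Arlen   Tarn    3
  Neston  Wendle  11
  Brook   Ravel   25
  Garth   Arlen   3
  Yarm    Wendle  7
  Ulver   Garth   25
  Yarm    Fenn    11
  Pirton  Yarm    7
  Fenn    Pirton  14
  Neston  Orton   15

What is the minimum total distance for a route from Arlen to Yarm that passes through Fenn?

Shortest Arlen→Fenn: Arlen–Tarn–Fenn = 22
Best Fenn to Yarm: Fenn–Yarm costing 11
Total via Fenn: 22 + 11 = 33 mi.

33 mi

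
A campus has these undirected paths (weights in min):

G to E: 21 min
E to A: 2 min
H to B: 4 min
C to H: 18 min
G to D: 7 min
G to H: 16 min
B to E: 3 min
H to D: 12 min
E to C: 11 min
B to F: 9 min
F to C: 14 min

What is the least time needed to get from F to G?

29 min

Settle nodes by increasing distance from F:
F: 0
B: 9  (via F)
E: 12  (via B)
H: 13  (via B)
A: 14  (via E)
C: 14  (via F)
D: 25  (via H)
G: 29  (via H)
Shortest route: F → B → H → G = 29 min.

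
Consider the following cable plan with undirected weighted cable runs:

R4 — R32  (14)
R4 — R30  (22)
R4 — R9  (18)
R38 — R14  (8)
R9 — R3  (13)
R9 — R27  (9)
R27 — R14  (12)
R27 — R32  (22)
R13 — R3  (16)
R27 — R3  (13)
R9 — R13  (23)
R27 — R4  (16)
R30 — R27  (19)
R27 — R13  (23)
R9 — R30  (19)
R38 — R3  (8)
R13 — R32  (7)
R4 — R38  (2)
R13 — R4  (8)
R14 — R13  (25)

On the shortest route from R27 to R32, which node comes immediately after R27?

Candidate routes:
R27 → R4 → R32: 16+14 = 30
R27 → R32: 22 = 22
R27 → R13 → R32: 23+7 = 30
R27 → R4 → R13 → R32: 16+8+7 = 31
The minimum is 22 via R27 → R32.
So from R27 the first move is to R32.

R32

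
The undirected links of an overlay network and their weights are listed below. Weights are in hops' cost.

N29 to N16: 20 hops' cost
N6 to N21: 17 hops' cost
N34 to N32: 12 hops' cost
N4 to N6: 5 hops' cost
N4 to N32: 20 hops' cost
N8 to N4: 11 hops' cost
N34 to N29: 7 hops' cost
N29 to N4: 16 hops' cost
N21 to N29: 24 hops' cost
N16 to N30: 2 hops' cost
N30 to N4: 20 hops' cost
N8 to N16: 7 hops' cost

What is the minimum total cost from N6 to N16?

Shortest distances from N6:
N6: 0
N4: 5  (via N6)
N8: 16  (via N4)
N21: 17  (via N6)
N29: 21  (via N4)
N16: 23  (via N8)
Shortest route: N6–N4–N8–N16 = 23 hops' cost.

23 hops' cost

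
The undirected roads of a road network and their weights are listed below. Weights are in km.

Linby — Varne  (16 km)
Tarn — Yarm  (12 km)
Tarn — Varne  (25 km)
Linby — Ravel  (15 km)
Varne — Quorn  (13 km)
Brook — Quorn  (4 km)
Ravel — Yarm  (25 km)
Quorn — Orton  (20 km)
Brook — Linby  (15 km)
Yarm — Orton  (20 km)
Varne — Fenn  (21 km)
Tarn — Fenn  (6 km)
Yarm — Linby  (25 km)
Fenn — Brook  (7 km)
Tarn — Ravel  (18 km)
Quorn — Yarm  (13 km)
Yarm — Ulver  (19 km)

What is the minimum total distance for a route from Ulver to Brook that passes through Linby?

Best Ulver to Linby: Ulver → Yarm → Linby costing 44
Best Linby to Brook: Linby → Brook costing 15
Total via Linby: 44 + 15 = 59 km.

59 km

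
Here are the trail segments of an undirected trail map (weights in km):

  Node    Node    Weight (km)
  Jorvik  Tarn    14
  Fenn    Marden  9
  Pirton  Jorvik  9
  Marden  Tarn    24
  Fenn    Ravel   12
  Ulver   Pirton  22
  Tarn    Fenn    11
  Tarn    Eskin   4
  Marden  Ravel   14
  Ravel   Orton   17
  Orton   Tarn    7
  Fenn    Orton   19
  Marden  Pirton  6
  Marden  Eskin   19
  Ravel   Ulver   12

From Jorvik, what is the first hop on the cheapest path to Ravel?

Pirton

Candidate routes:
Jorvik–Tarn–Fenn–Ravel: 14+11+12 = 37
Jorvik–Pirton–Marden–Fenn–Ravel: 9+6+9+12 = 36
Jorvik–Pirton–Marden–Ravel: 9+6+14 = 29
Jorvik–Tarn–Orton–Ravel: 14+7+17 = 38
The minimum is 29 km via Jorvik–Pirton–Marden–Ravel.
So from Jorvik the first move is to Pirton.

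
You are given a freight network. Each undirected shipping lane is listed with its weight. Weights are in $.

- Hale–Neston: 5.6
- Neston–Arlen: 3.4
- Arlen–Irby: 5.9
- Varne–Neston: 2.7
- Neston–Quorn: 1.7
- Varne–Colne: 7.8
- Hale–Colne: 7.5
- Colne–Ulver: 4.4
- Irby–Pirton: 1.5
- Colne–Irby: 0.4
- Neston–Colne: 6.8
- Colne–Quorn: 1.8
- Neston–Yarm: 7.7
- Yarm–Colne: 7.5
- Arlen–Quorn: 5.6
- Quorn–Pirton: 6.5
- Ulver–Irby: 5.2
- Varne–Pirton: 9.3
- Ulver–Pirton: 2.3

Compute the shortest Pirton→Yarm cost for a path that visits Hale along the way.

Best Pirton to Hale: Pirton–Irby–Colne–Hale costing 9.4
Best Hale to Yarm: Hale–Neston–Yarm costing 13.3
Total via Hale: 9.4 + 13.3 = $22.7.

$22.7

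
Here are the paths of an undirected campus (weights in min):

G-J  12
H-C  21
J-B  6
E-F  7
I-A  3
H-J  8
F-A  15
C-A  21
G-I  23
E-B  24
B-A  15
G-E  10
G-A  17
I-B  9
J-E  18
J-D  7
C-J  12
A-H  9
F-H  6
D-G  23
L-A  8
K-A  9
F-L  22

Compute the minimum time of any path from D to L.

32 min

Settle nodes by increasing distance from D:
D: 0
J: 7  (via D)
B: 13  (via J)
H: 15  (via J)
C: 19  (via J)
G: 19  (via J)
F: 21  (via H)
I: 22  (via B)
A: 24  (via H)
E: 25  (via J)
L: 32  (via A)
Shortest route: D–J–H–A–L = 32 min.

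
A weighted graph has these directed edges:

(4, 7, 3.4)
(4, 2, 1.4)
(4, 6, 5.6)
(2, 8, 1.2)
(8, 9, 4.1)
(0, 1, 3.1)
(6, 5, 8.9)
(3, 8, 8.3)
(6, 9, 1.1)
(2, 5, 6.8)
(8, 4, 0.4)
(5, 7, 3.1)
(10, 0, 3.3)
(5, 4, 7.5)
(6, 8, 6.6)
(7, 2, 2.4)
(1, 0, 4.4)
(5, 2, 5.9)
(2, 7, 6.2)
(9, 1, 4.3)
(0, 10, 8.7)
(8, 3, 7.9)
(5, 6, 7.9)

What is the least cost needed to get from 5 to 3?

14.6

Candidate routes:
5 → 2 → 8 → 3: 5.9+1.2+7.9 = 15
5 → 7 → 2 → 8 → 3: 3.1+2.4+1.2+7.9 = 14.6
5 → 4 → 2 → 8 → 3: 7.5+1.4+1.2+7.9 = 18
The minimum is 14.6 via 5 → 7 → 2 → 8 → 3.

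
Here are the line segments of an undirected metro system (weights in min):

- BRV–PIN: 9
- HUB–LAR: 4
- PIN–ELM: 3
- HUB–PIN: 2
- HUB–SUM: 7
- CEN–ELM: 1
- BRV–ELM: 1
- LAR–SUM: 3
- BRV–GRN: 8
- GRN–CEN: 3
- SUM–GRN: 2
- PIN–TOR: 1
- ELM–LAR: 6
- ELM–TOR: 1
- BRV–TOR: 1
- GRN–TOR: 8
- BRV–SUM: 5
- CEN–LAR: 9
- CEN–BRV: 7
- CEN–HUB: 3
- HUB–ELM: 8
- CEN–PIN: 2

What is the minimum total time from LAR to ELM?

Running Dijkstra from LAR:
LAR: 0
SUM: 3  (via LAR)
HUB: 4  (via LAR)
GRN: 5  (via SUM)
PIN: 6  (via HUB)
ELM: 6  (via LAR)
Shortest route: LAR → ELM = 6 min.

6 min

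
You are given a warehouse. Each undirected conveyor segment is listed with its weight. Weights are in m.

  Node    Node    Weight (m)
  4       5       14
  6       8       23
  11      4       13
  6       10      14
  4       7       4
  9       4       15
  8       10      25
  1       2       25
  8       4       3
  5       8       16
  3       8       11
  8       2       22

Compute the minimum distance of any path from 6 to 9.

Candidate routes:
6 - 8 - 4 - 9: 23+3+15 = 41
6 - 10 - 8 - 4 - 9: 14+25+3+15 = 57
The minimum is 41 m via 6 - 8 - 4 - 9.

41 m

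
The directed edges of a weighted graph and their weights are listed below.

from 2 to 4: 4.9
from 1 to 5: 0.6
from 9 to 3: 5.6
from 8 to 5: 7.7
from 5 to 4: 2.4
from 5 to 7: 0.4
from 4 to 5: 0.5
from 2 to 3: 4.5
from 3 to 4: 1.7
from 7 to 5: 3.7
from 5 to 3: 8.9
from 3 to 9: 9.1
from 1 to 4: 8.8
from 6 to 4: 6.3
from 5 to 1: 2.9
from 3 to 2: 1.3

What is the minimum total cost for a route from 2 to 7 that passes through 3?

Shortest 2→3: 2 → 3 = 4.5
Best 3 to 7: 3 → 4 → 5 → 7 costing 2.6
Total via 3: 4.5 + 2.6 = 7.1.

7.1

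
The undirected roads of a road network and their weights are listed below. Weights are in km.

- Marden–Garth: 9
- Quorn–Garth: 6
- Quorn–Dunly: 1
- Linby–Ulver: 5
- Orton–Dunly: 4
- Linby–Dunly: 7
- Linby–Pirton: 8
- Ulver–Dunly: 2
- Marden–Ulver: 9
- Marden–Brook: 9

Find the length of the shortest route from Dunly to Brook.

Running Dijkstra from Dunly:
Dunly: 0
Quorn: 1  (via Dunly)
Ulver: 2  (via Dunly)
Orton: 4  (via Dunly)
Garth: 7  (via Quorn)
Linby: 7  (via Dunly)
Marden: 11  (via Ulver)
Pirton: 15  (via Linby)
Brook: 20  (via Marden)
Shortest route: Dunly → Ulver → Marden → Brook = 20 km.

20 km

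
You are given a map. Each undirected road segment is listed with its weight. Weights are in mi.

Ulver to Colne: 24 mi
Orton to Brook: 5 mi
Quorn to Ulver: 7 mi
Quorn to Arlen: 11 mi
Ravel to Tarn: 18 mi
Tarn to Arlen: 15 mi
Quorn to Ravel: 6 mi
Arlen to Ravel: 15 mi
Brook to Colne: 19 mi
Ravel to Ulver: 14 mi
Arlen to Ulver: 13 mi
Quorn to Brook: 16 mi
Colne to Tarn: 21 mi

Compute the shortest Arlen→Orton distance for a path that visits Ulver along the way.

Shortest Arlen→Ulver: Arlen–Ulver = 13
Shortest Ulver→Orton: Ulver–Quorn–Brook–Orton = 28
Total via Ulver: 13 + 28 = 41 mi.

41 mi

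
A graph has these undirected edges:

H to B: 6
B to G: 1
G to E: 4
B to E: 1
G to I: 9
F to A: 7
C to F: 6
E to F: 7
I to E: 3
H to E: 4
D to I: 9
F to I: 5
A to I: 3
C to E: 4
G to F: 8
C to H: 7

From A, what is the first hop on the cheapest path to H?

Compare a few routes:
A - I - E - B - H: 3+3+1+6 = 13
A - I - E - H: 3+3+4 = 10
The minimum is 10 via A - I - E - H.
So from A the first move is to I.

I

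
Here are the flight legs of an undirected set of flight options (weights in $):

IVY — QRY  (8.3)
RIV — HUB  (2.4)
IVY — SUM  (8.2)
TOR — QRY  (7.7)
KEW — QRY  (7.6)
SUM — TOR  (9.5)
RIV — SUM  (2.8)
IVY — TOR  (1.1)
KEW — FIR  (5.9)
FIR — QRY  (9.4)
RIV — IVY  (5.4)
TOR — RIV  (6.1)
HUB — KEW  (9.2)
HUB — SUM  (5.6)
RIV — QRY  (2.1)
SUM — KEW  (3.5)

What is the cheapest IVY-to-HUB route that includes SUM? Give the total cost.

Best IVY to SUM: IVY–SUM costing 8.2
Shortest SUM→HUB: SUM–RIV–HUB = 5.2
Total via SUM: 8.2 + 5.2 = $13.4.

$13.4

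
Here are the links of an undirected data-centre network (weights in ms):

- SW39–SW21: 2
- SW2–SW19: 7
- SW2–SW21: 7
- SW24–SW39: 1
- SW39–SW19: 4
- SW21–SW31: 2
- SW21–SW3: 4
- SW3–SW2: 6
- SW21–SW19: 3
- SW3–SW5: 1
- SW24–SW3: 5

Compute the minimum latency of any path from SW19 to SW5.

8 ms

Enumerating some paths:
SW19 - SW39 - SW24 - SW3 - SW5: 4+1+5+1 = 11
SW19 - SW21 - SW3 - SW5: 3+4+1 = 8
The minimum is 8 ms via SW19 - SW21 - SW3 - SW5.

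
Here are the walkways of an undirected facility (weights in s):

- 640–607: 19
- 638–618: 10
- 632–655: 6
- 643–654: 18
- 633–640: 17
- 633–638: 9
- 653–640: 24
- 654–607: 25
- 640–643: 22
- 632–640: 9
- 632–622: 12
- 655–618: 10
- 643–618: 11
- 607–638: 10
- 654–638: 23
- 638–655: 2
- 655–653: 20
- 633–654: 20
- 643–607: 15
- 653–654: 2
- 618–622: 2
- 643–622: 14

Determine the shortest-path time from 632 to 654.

28 s

Shortest distances from 632:
632: 0
655: 6  (via 632)
638: 8  (via 655)
640: 9  (via 632)
622: 12  (via 632)
618: 14  (via 622)
633: 17  (via 638)
607: 18  (via 638)
643: 25  (via 618)
653: 26  (via 655)
654: 28  (via 653)
Shortest route: 632 → 655 → 653 → 654 = 28 s.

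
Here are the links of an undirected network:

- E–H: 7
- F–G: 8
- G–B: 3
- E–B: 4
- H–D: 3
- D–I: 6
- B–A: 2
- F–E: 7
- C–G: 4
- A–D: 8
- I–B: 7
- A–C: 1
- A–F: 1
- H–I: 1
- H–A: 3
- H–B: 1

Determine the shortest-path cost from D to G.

7

Compare a few routes:
D - H - B - A - C - G: 3+1+2+1+4 = 11
D - H - B - G: 3+1+3 = 7
The minimum is 7 via D - H - B - G.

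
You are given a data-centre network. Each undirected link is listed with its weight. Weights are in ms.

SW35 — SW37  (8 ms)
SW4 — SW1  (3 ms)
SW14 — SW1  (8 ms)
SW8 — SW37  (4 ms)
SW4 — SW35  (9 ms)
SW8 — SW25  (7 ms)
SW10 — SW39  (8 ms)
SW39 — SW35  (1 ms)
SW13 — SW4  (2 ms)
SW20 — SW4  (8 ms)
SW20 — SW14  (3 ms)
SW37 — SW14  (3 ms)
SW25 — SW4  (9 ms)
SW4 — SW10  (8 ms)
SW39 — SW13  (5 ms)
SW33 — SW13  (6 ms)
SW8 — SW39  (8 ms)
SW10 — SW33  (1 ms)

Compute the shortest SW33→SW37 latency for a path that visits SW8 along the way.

21 ms

Best SW33 to SW8: SW33 → SW10 → SW39 → SW8 costing 17
Best SW8 to SW37: SW8 → SW37 costing 4
Total via SW8: 17 + 4 = 21 ms.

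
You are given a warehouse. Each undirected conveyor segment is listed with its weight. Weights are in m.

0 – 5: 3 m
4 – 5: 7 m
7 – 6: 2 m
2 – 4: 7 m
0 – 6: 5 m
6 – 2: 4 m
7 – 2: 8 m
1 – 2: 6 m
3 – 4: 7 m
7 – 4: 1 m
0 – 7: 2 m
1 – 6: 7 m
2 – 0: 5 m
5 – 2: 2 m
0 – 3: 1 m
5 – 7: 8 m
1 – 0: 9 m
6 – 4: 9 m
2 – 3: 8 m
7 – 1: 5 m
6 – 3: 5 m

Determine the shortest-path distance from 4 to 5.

Running Dijkstra from 4:
4: 0
7: 1  (via 4)
0: 3  (via 7)
6: 3  (via 7)
3: 4  (via 0)
1: 6  (via 7)
5: 6  (via 0)
Shortest route: 4–7–0–5 = 6 m.

6 m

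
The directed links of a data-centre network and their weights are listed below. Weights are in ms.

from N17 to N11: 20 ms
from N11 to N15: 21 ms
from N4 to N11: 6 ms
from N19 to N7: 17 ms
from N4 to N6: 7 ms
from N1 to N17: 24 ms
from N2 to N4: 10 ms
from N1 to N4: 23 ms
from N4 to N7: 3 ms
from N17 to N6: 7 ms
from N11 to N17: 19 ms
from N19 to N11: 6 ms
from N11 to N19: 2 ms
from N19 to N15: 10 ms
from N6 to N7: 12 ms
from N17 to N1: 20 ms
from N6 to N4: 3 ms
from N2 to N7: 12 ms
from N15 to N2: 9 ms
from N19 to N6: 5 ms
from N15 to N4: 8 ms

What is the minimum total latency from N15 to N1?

Shortest distances from N15:
N15: 0
N4: 8  (via N15)
N2: 9  (via N15)
N7: 11  (via N4)
N11: 14  (via N4)
N6: 15  (via N4)
N19: 16  (via N11)
N17: 33  (via N11)
N1: 53  (via N17)
Shortest route: N15–N4–N11–N17–N1 = 53 ms.

53 ms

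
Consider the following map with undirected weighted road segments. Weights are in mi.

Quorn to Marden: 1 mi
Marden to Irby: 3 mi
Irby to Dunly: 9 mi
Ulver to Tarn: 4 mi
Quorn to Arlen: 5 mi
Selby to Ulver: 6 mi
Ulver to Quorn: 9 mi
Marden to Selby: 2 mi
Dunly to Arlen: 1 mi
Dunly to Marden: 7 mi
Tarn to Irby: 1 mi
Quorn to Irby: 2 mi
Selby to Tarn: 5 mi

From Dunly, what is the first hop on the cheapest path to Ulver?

Candidate routes:
Dunly → Arlen → Quorn → Irby → Tarn → Ulver: 1+5+2+1+4 = 13
Dunly → Irby → Tarn → Ulver: 9+1+4 = 14
Cheapest is Dunly → Arlen → Quorn → Irby → Tarn → Ulver at 13 mi.
So from Dunly the first move is to Arlen.

Arlen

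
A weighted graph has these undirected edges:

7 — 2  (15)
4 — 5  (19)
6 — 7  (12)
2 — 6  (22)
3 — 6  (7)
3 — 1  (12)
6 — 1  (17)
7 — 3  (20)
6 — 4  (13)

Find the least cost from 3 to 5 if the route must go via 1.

61

Best 3 to 1: 3 → 1 costing 12
Best 1 to 5: 1 → 6 → 4 → 5 costing 49
Total via 1: 12 + 49 = 61.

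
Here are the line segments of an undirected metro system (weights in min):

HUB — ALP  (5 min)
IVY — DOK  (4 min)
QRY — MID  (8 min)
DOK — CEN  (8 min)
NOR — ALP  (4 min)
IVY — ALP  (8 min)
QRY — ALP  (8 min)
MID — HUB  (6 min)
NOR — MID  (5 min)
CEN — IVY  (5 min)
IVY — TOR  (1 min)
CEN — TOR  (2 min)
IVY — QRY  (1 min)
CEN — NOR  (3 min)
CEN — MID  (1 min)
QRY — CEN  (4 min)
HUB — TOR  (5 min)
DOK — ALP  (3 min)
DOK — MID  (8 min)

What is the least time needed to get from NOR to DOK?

Enumerating some paths:
NOR - CEN - TOR - IVY - DOK: 3+2+1+4 = 10
NOR - ALP - DOK: 4+3 = 7
The minimum is 7 min via NOR - ALP - DOK.

7 min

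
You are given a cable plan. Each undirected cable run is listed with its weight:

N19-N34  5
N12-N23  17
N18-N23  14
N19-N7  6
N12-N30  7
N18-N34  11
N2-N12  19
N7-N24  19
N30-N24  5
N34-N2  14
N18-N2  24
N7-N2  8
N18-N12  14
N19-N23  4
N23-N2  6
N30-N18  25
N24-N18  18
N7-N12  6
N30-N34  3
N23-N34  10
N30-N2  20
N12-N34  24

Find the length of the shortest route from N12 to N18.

14

Candidate routes:
N12–N7–N19–N34–N18: 6+6+5+11 = 28
N12–N30–N34–N18: 7+3+11 = 21
N12–N18: 14 = 14
The minimum is 14 via N12–N18.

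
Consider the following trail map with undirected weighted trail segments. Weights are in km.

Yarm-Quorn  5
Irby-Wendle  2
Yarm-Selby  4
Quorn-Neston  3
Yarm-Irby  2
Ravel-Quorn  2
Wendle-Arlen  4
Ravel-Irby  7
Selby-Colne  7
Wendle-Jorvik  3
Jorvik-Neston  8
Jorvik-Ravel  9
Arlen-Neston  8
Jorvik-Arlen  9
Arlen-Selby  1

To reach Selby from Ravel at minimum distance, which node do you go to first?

Enumerating some paths:
Ravel - Irby - Wendle - Arlen - Selby: 7+2+4+1 = 14
Ravel - Irby - Yarm - Selby: 7+2+4 = 13
Ravel - Quorn - Neston - Arlen - Selby: 2+3+8+1 = 14
Ravel - Quorn - Yarm - Selby: 2+5+4 = 11
The minimum is 11 km via Ravel - Quorn - Yarm - Selby.
So from Ravel the first move is to Quorn.

Quorn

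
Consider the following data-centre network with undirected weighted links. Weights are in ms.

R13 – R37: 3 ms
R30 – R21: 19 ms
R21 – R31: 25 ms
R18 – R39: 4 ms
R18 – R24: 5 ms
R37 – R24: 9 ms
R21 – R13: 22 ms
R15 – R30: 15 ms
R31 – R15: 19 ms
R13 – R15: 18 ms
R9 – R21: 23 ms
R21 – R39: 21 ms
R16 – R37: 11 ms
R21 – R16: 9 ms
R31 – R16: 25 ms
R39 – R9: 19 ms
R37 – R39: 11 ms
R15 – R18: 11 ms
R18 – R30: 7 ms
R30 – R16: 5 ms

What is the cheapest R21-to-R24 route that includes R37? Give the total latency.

29 ms

Shortest R21→R37: R21 → R16 → R37 = 20
Shortest R37→R24: R37 → R24 = 9
Total via R37: 20 + 9 = 29 ms.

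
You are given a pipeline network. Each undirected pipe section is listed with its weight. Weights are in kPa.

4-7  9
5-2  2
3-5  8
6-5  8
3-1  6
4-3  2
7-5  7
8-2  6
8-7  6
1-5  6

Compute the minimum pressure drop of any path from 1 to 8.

Compare a few routes:
1 - 5 - 7 - 8: 6+7+6 = 19
1 - 5 - 2 - 8: 6+2+6 = 14
Cheapest is 1 - 5 - 2 - 8 at 14 kPa.

14 kPa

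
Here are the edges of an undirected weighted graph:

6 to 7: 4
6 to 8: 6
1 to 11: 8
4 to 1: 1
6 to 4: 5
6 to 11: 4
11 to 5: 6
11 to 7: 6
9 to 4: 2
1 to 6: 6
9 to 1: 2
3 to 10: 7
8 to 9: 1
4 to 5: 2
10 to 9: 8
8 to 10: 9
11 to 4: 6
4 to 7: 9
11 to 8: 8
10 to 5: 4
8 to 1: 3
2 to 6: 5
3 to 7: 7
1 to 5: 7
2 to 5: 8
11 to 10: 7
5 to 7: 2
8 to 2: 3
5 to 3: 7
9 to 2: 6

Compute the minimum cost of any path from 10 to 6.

10

Enumerating some paths:
10 → 5 → 7 → 6: 4+2+4 = 10
10 → 5 → 4 → 6: 4+2+5 = 11
10 → 11 → 6: 7+4 = 11
10 → 5 → 4 → 1 → 6: 4+2+1+6 = 13
Cheapest is 10 → 5 → 7 → 6 at 10.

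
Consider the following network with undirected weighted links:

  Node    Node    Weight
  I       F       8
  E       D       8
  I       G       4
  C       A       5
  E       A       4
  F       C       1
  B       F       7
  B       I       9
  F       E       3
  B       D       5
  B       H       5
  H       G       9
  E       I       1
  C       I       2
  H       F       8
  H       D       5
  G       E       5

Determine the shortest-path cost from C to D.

Enumerating some paths:
C → F → H → D: 1+8+5 = 14
C → F → E → D: 1+3+8 = 12
C → I → E → D: 2+1+8 = 11
C → F → B → D: 1+7+5 = 13
Cheapest is C → I → E → D at 11.

11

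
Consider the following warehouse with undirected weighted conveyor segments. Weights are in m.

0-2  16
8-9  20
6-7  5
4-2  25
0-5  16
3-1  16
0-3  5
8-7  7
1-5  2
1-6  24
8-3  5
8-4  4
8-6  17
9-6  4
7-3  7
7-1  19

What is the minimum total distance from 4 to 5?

Enumerating some paths:
4–8–7–1–5: 4+7+19+2 = 32
4–8–3–1–5: 4+5+16+2 = 27
4–8–3–0–5: 4+5+5+16 = 30
4–8–7–3–1–5: 4+7+7+16+2 = 36
The minimum is 27 m via 4–8–3–1–5.

27 m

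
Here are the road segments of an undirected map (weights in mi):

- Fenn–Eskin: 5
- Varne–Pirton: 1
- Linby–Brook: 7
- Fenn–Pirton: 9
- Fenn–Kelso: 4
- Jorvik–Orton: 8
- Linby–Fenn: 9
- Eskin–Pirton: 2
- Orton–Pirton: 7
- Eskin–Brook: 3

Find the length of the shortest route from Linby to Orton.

19 mi

Shortest distances from Linby:
Linby: 0
Brook: 7  (via Linby)
Fenn: 9  (via Linby)
Eskin: 10  (via Brook)
Pirton: 12  (via Eskin)
Kelso: 13  (via Fenn)
Varne: 13  (via Pirton)
Orton: 19  (via Pirton)
Shortest route: Linby → Brook → Eskin → Pirton → Orton = 19 mi.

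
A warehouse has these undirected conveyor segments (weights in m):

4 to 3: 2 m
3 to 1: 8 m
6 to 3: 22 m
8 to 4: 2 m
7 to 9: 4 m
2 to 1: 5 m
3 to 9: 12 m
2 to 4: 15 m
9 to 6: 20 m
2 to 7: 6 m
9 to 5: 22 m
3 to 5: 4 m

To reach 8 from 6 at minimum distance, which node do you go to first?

Compare a few routes:
6 → 9 → 7 → 2 → 1 → 3 → 4 → 8: 20+4+6+5+8+2+2 = 47
6 → 3 → 4 → 8: 22+2+2 = 26
6 → 9 → 3 → 4 → 8: 20+12+2+2 = 36
6 → 9 → 7 → 2 → 4 → 8: 20+4+6+15+2 = 47
The minimum is 26 m via 6 → 3 → 4 → 8.
So from 6 the first move is to 3.

3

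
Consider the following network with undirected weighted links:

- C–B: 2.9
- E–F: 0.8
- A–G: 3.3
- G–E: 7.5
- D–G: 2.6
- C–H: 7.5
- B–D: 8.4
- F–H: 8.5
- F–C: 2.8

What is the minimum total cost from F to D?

10.9

Settle nodes by increasing distance from F:
F: 0
E: 0.8  (via F)
C: 2.8  (via F)
B: 5.7  (via C)
G: 8.3  (via E)
H: 8.5  (via F)
D: 10.9  (via G)
Shortest route: F–E–G–D = 10.9.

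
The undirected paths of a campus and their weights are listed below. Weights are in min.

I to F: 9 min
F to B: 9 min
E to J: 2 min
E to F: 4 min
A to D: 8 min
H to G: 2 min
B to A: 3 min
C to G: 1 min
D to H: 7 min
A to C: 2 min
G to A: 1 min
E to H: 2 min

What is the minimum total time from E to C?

5 min

Compare a few routes:
E–H–G–A–C: 2+2+1+2 = 7
E–H–G–C: 2+2+1 = 5
The minimum is 5 min via E–H–G–C.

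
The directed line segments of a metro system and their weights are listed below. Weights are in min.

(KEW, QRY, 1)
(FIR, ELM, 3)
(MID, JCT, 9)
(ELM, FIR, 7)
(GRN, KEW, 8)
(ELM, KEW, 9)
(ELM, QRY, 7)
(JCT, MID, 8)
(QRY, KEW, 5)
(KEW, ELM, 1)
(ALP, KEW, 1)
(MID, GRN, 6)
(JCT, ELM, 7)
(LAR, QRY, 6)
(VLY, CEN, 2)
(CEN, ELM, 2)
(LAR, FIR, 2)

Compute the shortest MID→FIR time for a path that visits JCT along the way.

23 min

Shortest MID→JCT: MID–JCT = 9
Shortest JCT→FIR: JCT–ELM–FIR = 14
Total via JCT: 9 + 14 = 23 min.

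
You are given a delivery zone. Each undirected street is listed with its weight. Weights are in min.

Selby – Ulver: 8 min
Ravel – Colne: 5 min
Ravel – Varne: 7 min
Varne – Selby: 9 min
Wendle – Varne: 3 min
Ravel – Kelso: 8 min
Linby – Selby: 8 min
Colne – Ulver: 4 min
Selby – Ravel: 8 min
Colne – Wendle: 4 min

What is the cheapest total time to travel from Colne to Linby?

Running Dijkstra from Colne:
Colne: 0
Wendle: 4  (via Colne)
Ulver: 4  (via Colne)
Ravel: 5  (via Colne)
Varne: 7  (via Wendle)
Selby: 12  (via Ulver)
Kelso: 13  (via Ravel)
Linby: 20  (via Selby)
Shortest route: Colne–Ulver–Selby–Linby = 20 min.

20 min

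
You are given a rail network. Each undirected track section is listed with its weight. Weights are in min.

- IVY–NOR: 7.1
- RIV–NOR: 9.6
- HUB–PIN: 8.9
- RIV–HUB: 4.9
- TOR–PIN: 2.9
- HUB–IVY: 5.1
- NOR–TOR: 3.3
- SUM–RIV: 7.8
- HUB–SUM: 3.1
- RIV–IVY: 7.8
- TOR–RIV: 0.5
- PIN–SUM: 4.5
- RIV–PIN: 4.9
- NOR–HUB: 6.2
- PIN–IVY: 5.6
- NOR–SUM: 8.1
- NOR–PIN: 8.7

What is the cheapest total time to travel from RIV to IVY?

Shortest distances from RIV:
RIV: 0
TOR: 0.5  (via RIV)
PIN: 3.4  (via TOR)
NOR: 3.8  (via TOR)
HUB: 4.9  (via RIV)
IVY: 7.8  (via RIV)
Shortest route: RIV–IVY = 7.8 min.

7.8 min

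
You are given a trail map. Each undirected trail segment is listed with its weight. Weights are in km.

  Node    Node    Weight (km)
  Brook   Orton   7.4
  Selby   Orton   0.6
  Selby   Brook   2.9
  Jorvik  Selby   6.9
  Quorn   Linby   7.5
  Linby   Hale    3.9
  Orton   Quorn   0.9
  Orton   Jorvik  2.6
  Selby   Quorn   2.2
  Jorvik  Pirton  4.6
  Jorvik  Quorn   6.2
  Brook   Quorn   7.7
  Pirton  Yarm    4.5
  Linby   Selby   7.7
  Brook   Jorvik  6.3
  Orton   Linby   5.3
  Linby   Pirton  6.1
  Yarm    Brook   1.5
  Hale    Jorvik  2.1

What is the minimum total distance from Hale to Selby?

Shortest distances from Hale:
Hale: 0
Jorvik: 2.1  (via Hale)
Linby: 3.9  (via Hale)
Orton: 4.7  (via Jorvik)
Selby: 5.3  (via Orton)
Shortest route: Hale → Jorvik → Orton → Selby = 5.3 km.

5.3 km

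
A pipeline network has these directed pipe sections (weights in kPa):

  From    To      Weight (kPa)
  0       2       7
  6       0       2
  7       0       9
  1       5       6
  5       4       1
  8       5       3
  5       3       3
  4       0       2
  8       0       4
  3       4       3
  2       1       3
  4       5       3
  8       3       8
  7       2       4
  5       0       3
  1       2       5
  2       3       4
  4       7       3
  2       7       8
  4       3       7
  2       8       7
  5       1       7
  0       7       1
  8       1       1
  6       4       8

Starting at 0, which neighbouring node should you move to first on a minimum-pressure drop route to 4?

7

Enumerating some paths:
0 → 2 → 3 → 4: 7+4+3 = 14
0 → 7 → 2 → 3 → 4: 1+4+4+3 = 12
0 → 7 → 2 → 1 → 5 → 4: 1+4+3+6+1 = 15
Cheapest is 0 → 7 → 2 → 3 → 4 at 12 kPa.
So from 0 the first move is to 7.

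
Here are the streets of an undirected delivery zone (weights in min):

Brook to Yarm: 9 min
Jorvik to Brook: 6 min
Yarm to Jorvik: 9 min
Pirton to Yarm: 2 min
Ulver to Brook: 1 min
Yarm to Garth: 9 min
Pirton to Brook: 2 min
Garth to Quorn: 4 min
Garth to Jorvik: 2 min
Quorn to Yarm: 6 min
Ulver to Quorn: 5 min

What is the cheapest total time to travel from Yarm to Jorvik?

Settle nodes by increasing distance from Yarm:
Yarm: 0
Pirton: 2  (via Yarm)
Brook: 4  (via Pirton)
Ulver: 5  (via Brook)
Quorn: 6  (via Yarm)
Jorvik: 9  (via Yarm)
Shortest route: Yarm → Jorvik = 9 min.

9 min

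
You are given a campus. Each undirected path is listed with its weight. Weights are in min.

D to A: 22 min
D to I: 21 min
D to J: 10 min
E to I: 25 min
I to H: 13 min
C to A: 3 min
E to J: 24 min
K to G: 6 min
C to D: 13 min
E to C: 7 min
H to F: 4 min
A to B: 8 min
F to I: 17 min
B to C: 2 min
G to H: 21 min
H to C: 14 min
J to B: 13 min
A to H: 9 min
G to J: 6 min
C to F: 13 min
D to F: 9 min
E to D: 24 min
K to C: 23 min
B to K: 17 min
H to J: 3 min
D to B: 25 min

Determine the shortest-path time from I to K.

28 min

Candidate routes:
I - H - G - K: 13+21+6 = 40
I - H - J - G - K: 13+3+6+6 = 28
I - F - H - J - G - K: 17+4+3+6+6 = 36
Cheapest is I - H - J - G - K at 28 min.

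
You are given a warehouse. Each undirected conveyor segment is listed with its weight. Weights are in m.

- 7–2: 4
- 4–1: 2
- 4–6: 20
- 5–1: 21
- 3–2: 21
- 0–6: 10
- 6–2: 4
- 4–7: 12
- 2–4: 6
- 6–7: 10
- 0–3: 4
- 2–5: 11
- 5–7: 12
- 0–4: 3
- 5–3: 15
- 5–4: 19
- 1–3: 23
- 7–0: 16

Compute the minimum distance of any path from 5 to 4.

17 m

Settle nodes by increasing distance from 5:
5: 0
2: 11  (via 5)
7: 12  (via 5)
3: 15  (via 5)
6: 15  (via 2)
4: 17  (via 2)
Shortest route: 5 → 2 → 4 = 17 m.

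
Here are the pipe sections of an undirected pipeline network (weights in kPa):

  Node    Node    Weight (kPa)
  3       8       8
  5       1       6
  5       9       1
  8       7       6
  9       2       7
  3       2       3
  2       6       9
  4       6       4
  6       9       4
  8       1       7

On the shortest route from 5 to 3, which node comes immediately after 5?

Compare a few routes:
5 - 9 - 2 - 3: 1+7+3 = 11
5 - 9 - 6 - 2 - 3: 1+4+9+3 = 17
5 - 1 - 8 - 3: 6+7+8 = 21
The minimum is 11 kPa via 5 - 9 - 2 - 3.
So from 5 the first move is to 9.

9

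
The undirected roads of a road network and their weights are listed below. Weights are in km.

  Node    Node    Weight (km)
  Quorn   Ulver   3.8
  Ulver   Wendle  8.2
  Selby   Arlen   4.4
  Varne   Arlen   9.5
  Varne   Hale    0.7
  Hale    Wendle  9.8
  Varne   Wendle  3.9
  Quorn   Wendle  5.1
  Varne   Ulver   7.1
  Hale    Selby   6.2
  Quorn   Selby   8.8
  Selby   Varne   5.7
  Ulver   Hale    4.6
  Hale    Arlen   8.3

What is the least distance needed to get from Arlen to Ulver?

Compare a few routes:
Arlen → Selby → Hale → Ulver: 4.4+6.2+4.6 = 15.2
Arlen → Hale → Ulver: 8.3+4.6 = 12.9
Arlen → Varne → Hale → Ulver: 9.5+0.7+4.6 = 14.8
Cheapest is Arlen → Hale → Ulver at 12.9 km.

12.9 km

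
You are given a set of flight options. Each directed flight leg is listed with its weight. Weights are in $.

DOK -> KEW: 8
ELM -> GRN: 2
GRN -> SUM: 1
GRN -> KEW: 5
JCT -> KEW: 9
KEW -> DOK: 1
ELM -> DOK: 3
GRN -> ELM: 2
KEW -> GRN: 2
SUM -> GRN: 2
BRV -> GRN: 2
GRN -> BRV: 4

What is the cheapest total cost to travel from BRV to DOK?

$7

Running Dijkstra from BRV:
BRV: 0
GRN: 2  (via BRV)
SUM: 3  (via GRN)
ELM: 4  (via GRN)
DOK: 7  (via ELM)
Shortest route: BRV → GRN → ELM → DOK = $7.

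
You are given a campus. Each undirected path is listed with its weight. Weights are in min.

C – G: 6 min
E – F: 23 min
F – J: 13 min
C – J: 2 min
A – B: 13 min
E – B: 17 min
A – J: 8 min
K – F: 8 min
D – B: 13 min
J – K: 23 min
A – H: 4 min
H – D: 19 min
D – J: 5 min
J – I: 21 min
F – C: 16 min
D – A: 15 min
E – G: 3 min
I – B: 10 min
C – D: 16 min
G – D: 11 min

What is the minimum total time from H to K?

Shortest distances from H:
H: 0
A: 4  (via H)
J: 12  (via A)
C: 14  (via J)
B: 17  (via A)
D: 17  (via J)
G: 20  (via C)
E: 23  (via G)
F: 25  (via J)
I: 27  (via B)
K: 33  (via F)
Shortest route: H → A → J → F → K = 33 min.

33 min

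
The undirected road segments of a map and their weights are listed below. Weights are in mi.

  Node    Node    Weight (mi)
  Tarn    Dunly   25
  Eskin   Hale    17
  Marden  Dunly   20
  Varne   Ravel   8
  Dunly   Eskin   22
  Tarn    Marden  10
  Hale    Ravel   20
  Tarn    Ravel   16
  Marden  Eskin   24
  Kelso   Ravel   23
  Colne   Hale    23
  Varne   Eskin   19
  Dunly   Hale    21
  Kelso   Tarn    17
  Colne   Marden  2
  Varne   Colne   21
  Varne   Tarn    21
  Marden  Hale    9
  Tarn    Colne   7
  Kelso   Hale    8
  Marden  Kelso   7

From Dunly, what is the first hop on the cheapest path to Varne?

Eskin

Enumerating some paths:
Dunly → Tarn → Varne: 25+21 = 46
Dunly → Eskin → Varne: 22+19 = 41
Dunly → Marden → Colne → Varne: 20+2+21 = 43
Cheapest is Dunly → Eskin → Varne at 41 mi.
So from Dunly the first move is to Eskin.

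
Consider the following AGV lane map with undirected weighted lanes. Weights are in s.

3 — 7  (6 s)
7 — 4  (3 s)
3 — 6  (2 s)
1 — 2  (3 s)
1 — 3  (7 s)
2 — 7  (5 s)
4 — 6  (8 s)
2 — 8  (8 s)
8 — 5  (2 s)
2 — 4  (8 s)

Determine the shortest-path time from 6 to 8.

20 s

Candidate routes:
6 → 3 → 7 → 2 → 8: 2+6+5+8 = 21
6 → 3 → 1 → 2 → 8: 2+7+3+8 = 20
6 → 4 → 7 → 2 → 8: 8+3+5+8 = 24
Cheapest is 6 → 3 → 1 → 2 → 8 at 20 s.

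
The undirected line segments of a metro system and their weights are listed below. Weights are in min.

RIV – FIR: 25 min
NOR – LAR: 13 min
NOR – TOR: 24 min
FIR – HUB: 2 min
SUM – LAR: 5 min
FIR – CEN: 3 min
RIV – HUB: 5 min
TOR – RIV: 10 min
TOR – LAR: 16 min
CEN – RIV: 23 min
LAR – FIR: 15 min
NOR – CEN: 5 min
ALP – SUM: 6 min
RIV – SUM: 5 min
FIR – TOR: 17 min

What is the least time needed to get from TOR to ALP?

Compare a few routes:
TOR - FIR - HUB - RIV - SUM - ALP: 17+2+5+5+6 = 35
TOR - LAR - SUM - ALP: 16+5+6 = 27
TOR - RIV - SUM - ALP: 10+5+6 = 21
TOR - FIR - LAR - SUM - ALP: 17+15+5+6 = 43
Cheapest is TOR - RIV - SUM - ALP at 21 min.

21 min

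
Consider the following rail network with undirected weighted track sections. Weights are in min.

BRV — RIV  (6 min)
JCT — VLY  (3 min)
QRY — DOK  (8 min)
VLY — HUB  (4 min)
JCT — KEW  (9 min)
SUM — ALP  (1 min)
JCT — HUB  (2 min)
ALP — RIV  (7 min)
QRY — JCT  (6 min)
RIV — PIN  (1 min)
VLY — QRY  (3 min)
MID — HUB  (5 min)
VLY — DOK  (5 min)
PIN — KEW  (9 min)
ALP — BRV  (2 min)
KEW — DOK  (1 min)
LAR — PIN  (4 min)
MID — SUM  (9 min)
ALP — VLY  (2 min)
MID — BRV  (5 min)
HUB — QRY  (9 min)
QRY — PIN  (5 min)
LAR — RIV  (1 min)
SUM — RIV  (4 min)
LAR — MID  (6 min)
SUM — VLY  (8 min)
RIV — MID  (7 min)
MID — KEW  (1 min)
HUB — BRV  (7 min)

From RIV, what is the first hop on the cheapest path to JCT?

Candidate routes:
RIV → SUM → ALP → VLY → JCT: 4+1+2+3 = 10
RIV → PIN → QRY → JCT: 1+5+6 = 12
RIV → PIN → QRY → VLY → JCT: 1+5+3+3 = 12
Cheapest is RIV → SUM → ALP → VLY → JCT at 10 min.
So from RIV the first move is to SUM.

SUM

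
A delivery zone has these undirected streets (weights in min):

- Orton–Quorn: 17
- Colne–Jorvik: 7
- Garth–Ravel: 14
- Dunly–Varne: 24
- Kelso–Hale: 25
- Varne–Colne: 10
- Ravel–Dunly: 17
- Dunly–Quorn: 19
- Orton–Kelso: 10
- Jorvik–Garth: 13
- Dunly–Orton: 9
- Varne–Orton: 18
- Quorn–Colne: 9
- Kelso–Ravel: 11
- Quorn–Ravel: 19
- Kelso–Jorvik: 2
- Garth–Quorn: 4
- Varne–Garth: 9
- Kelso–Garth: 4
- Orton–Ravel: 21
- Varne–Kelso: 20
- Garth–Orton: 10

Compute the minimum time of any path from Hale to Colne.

Compare a few routes:
Hale → Kelso → Garth → Quorn → Colne: 25+4+4+9 = 42
Hale → Kelso → Jorvik → Colne: 25+2+7 = 34
The minimum is 34 min via Hale → Kelso → Jorvik → Colne.

34 min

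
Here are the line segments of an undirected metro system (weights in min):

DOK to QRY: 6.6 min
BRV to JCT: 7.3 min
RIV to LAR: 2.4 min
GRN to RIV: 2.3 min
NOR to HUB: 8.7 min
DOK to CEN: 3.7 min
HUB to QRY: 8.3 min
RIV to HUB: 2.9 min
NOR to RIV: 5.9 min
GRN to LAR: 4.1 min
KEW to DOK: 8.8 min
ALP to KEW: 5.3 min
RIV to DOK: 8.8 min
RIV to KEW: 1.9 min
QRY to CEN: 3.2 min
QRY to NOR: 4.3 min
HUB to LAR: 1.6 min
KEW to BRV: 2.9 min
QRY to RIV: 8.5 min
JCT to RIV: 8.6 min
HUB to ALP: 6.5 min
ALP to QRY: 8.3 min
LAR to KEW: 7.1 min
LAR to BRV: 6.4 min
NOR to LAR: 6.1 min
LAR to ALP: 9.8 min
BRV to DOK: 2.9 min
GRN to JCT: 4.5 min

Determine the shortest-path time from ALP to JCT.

Enumerating some paths:
ALP - KEW - RIV - GRN - JCT: 5.3+1.9+2.3+4.5 = 14
ALP - KEW - BRV - JCT: 5.3+2.9+7.3 = 15.5
ALP - KEW - RIV - JCT: 5.3+1.9+8.6 = 15.8
The minimum is 14 min via ALP - KEW - RIV - GRN - JCT.

14 min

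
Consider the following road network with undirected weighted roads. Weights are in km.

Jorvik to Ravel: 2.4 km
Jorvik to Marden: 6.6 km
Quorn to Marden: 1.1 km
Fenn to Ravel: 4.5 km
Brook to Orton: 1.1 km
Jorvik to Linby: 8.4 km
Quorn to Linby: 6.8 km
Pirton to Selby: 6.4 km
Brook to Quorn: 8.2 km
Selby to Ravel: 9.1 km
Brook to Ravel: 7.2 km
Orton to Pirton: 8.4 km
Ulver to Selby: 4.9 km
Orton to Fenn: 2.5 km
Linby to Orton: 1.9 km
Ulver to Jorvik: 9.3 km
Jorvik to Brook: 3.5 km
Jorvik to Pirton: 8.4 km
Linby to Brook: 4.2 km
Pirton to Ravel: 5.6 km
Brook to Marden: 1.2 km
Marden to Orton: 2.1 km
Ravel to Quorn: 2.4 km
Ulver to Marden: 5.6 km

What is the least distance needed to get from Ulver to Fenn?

10.2 km

Enumerating some paths:
Ulver → Marden → Brook → Linby → Orton → Fenn: 5.6+1.2+4.2+1.9+2.5 = 15.4
Ulver → Marden → Orton → Fenn: 5.6+2.1+2.5 = 10.2
Ulver → Marden → Quorn → Ravel → Fenn: 5.6+1.1+2.4+4.5 = 13.6
Ulver → Marden → Brook → Orton → Fenn: 5.6+1.2+1.1+2.5 = 10.4
The minimum is 10.2 km via Ulver → Marden → Orton → Fenn.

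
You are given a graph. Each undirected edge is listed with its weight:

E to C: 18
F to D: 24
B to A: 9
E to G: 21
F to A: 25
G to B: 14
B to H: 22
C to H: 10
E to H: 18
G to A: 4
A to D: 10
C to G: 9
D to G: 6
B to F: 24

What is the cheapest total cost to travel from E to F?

Running Dijkstra from E:
E: 0
C: 18  (via E)
H: 18  (via E)
G: 21  (via E)
A: 25  (via G)
D: 27  (via G)
B: 34  (via A)
F: 50  (via A)
Shortest route: E–G–A–F = 50.

50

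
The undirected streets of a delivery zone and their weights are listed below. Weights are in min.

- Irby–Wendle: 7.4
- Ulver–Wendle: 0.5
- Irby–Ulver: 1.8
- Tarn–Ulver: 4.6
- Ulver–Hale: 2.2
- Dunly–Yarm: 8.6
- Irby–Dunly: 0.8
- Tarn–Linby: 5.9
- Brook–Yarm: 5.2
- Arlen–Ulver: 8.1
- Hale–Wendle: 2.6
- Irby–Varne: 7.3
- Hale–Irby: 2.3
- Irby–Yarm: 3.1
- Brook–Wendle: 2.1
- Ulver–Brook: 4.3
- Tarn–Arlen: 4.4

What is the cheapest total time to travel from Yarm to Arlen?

Compare a few routes:
Yarm - Irby - Ulver - Tarn - Arlen: 3.1+1.8+4.6+4.4 = 13.9
Yarm - Irby - Ulver - Arlen: 3.1+1.8+8.1 = 13
The minimum is 13 min via Yarm - Irby - Ulver - Arlen.

13 min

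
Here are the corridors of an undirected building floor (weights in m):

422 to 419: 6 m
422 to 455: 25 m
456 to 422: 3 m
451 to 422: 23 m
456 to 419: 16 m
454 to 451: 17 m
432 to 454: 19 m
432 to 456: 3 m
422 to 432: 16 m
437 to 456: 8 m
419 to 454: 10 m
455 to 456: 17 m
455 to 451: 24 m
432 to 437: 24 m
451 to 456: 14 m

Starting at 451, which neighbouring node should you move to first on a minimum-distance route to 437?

Compare a few routes:
451 - 422 - 456 - 437: 23+3+8 = 34
451 - 456 - 437: 14+8 = 22
451 - 454 - 419 - 422 - 456 - 437: 17+10+6+3+8 = 44
451 - 456 - 432 - 437: 14+3+24 = 41
Cheapest is 451 - 456 - 437 at 22 m.
So from 451 the first move is to 456.

456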